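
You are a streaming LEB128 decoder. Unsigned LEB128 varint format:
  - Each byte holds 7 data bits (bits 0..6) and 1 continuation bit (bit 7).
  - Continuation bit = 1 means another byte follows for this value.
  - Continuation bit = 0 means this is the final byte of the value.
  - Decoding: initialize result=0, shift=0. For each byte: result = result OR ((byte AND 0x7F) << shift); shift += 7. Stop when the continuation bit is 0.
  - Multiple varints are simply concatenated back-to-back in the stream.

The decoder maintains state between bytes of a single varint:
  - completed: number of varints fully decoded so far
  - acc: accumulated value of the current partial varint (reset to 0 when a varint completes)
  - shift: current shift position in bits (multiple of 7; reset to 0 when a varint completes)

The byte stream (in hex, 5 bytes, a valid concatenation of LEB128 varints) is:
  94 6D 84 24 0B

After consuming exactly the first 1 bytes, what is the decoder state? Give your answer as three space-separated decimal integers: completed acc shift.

Answer: 0 20 7

Derivation:
byte[0]=0x94 cont=1 payload=0x14: acc |= 20<<0 -> completed=0 acc=20 shift=7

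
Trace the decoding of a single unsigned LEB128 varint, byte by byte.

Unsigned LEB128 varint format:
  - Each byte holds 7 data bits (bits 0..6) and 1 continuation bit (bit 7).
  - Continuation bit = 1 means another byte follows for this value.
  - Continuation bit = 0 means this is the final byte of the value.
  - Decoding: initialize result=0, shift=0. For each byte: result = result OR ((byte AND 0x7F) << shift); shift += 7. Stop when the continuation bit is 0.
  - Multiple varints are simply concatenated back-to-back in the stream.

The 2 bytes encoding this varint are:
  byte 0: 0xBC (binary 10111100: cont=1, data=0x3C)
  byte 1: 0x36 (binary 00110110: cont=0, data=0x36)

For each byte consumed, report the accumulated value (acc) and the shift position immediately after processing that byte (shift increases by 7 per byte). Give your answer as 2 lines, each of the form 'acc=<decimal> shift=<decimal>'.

Answer: acc=60 shift=7
acc=6972 shift=14

Derivation:
byte 0=0xBC: payload=0x3C=60, contrib = 60<<0 = 60; acc -> 60, shift -> 7
byte 1=0x36: payload=0x36=54, contrib = 54<<7 = 6912; acc -> 6972, shift -> 14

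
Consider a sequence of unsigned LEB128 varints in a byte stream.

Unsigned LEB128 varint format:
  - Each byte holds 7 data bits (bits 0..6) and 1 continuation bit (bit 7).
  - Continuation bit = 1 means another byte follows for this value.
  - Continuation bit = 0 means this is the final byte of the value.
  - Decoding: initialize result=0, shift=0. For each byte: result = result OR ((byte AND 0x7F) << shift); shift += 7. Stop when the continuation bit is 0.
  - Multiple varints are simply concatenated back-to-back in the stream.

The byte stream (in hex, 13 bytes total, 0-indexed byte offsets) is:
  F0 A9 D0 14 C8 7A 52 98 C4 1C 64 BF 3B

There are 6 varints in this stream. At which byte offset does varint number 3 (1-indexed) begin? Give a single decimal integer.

  byte[0]=0xF0 cont=1 payload=0x70=112: acc |= 112<<0 -> acc=112 shift=7
  byte[1]=0xA9 cont=1 payload=0x29=41: acc |= 41<<7 -> acc=5360 shift=14
  byte[2]=0xD0 cont=1 payload=0x50=80: acc |= 80<<14 -> acc=1316080 shift=21
  byte[3]=0x14 cont=0 payload=0x14=20: acc |= 20<<21 -> acc=43259120 shift=28 [end]
Varint 1: bytes[0:4] = F0 A9 D0 14 -> value 43259120 (4 byte(s))
  byte[4]=0xC8 cont=1 payload=0x48=72: acc |= 72<<0 -> acc=72 shift=7
  byte[5]=0x7A cont=0 payload=0x7A=122: acc |= 122<<7 -> acc=15688 shift=14 [end]
Varint 2: bytes[4:6] = C8 7A -> value 15688 (2 byte(s))
  byte[6]=0x52 cont=0 payload=0x52=82: acc |= 82<<0 -> acc=82 shift=7 [end]
Varint 3: bytes[6:7] = 52 -> value 82 (1 byte(s))
  byte[7]=0x98 cont=1 payload=0x18=24: acc |= 24<<0 -> acc=24 shift=7
  byte[8]=0xC4 cont=1 payload=0x44=68: acc |= 68<<7 -> acc=8728 shift=14
  byte[9]=0x1C cont=0 payload=0x1C=28: acc |= 28<<14 -> acc=467480 shift=21 [end]
Varint 4: bytes[7:10] = 98 C4 1C -> value 467480 (3 byte(s))
  byte[10]=0x64 cont=0 payload=0x64=100: acc |= 100<<0 -> acc=100 shift=7 [end]
Varint 5: bytes[10:11] = 64 -> value 100 (1 byte(s))
  byte[11]=0xBF cont=1 payload=0x3F=63: acc |= 63<<0 -> acc=63 shift=7
  byte[12]=0x3B cont=0 payload=0x3B=59: acc |= 59<<7 -> acc=7615 shift=14 [end]
Varint 6: bytes[11:13] = BF 3B -> value 7615 (2 byte(s))

Answer: 6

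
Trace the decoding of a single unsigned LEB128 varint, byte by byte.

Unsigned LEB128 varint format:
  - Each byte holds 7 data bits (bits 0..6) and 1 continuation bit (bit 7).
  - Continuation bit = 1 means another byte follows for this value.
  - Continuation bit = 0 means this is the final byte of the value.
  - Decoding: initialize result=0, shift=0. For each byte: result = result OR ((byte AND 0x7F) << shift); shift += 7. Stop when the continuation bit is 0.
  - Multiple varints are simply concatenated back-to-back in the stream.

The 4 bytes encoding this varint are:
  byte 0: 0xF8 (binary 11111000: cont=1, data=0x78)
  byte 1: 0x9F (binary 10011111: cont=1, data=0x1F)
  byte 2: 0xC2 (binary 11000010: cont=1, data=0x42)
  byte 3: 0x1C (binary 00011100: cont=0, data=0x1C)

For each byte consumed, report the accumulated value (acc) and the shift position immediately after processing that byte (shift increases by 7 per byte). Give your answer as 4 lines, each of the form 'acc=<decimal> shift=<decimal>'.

byte 0=0xF8: payload=0x78=120, contrib = 120<<0 = 120; acc -> 120, shift -> 7
byte 1=0x9F: payload=0x1F=31, contrib = 31<<7 = 3968; acc -> 4088, shift -> 14
byte 2=0xC2: payload=0x42=66, contrib = 66<<14 = 1081344; acc -> 1085432, shift -> 21
byte 3=0x1C: payload=0x1C=28, contrib = 28<<21 = 58720256; acc -> 59805688, shift -> 28

Answer: acc=120 shift=7
acc=4088 shift=14
acc=1085432 shift=21
acc=59805688 shift=28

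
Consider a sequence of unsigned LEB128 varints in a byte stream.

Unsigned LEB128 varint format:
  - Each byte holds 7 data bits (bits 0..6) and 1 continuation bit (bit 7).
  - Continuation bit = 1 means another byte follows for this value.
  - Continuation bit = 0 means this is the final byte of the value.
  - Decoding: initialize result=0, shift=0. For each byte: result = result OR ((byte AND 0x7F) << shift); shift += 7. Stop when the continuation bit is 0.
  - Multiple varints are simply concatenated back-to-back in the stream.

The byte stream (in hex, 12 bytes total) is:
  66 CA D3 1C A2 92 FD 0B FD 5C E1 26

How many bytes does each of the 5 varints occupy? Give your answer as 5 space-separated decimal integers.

Answer: 1 3 4 2 2

Derivation:
  byte[0]=0x66 cont=0 payload=0x66=102: acc |= 102<<0 -> acc=102 shift=7 [end]
Varint 1: bytes[0:1] = 66 -> value 102 (1 byte(s))
  byte[1]=0xCA cont=1 payload=0x4A=74: acc |= 74<<0 -> acc=74 shift=7
  byte[2]=0xD3 cont=1 payload=0x53=83: acc |= 83<<7 -> acc=10698 shift=14
  byte[3]=0x1C cont=0 payload=0x1C=28: acc |= 28<<14 -> acc=469450 shift=21 [end]
Varint 2: bytes[1:4] = CA D3 1C -> value 469450 (3 byte(s))
  byte[4]=0xA2 cont=1 payload=0x22=34: acc |= 34<<0 -> acc=34 shift=7
  byte[5]=0x92 cont=1 payload=0x12=18: acc |= 18<<7 -> acc=2338 shift=14
  byte[6]=0xFD cont=1 payload=0x7D=125: acc |= 125<<14 -> acc=2050338 shift=21
  byte[7]=0x0B cont=0 payload=0x0B=11: acc |= 11<<21 -> acc=25119010 shift=28 [end]
Varint 3: bytes[4:8] = A2 92 FD 0B -> value 25119010 (4 byte(s))
  byte[8]=0xFD cont=1 payload=0x7D=125: acc |= 125<<0 -> acc=125 shift=7
  byte[9]=0x5C cont=0 payload=0x5C=92: acc |= 92<<7 -> acc=11901 shift=14 [end]
Varint 4: bytes[8:10] = FD 5C -> value 11901 (2 byte(s))
  byte[10]=0xE1 cont=1 payload=0x61=97: acc |= 97<<0 -> acc=97 shift=7
  byte[11]=0x26 cont=0 payload=0x26=38: acc |= 38<<7 -> acc=4961 shift=14 [end]
Varint 5: bytes[10:12] = E1 26 -> value 4961 (2 byte(s))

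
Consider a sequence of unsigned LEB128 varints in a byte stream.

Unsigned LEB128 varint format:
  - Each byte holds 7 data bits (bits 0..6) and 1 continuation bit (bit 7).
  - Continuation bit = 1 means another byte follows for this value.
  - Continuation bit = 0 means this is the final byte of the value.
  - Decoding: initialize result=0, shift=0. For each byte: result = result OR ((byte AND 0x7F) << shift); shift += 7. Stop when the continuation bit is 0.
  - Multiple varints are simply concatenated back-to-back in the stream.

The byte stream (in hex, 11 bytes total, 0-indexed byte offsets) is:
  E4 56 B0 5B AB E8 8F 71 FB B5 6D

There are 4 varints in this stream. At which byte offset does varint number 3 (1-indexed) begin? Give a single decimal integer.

  byte[0]=0xE4 cont=1 payload=0x64=100: acc |= 100<<0 -> acc=100 shift=7
  byte[1]=0x56 cont=0 payload=0x56=86: acc |= 86<<7 -> acc=11108 shift=14 [end]
Varint 1: bytes[0:2] = E4 56 -> value 11108 (2 byte(s))
  byte[2]=0xB0 cont=1 payload=0x30=48: acc |= 48<<0 -> acc=48 shift=7
  byte[3]=0x5B cont=0 payload=0x5B=91: acc |= 91<<7 -> acc=11696 shift=14 [end]
Varint 2: bytes[2:4] = B0 5B -> value 11696 (2 byte(s))
  byte[4]=0xAB cont=1 payload=0x2B=43: acc |= 43<<0 -> acc=43 shift=7
  byte[5]=0xE8 cont=1 payload=0x68=104: acc |= 104<<7 -> acc=13355 shift=14
  byte[6]=0x8F cont=1 payload=0x0F=15: acc |= 15<<14 -> acc=259115 shift=21
  byte[7]=0x71 cont=0 payload=0x71=113: acc |= 113<<21 -> acc=237237291 shift=28 [end]
Varint 3: bytes[4:8] = AB E8 8F 71 -> value 237237291 (4 byte(s))
  byte[8]=0xFB cont=1 payload=0x7B=123: acc |= 123<<0 -> acc=123 shift=7
  byte[9]=0xB5 cont=1 payload=0x35=53: acc |= 53<<7 -> acc=6907 shift=14
  byte[10]=0x6D cont=0 payload=0x6D=109: acc |= 109<<14 -> acc=1792763 shift=21 [end]
Varint 4: bytes[8:11] = FB B5 6D -> value 1792763 (3 byte(s))

Answer: 4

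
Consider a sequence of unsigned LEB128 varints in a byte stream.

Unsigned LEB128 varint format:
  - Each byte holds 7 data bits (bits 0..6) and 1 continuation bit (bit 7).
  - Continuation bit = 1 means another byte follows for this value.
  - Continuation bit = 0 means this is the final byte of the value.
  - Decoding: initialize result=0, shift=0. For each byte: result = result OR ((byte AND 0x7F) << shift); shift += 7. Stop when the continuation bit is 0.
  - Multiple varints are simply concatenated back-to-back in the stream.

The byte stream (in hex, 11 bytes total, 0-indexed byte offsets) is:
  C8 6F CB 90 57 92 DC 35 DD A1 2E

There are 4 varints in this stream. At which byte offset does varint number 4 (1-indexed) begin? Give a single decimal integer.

  byte[0]=0xC8 cont=1 payload=0x48=72: acc |= 72<<0 -> acc=72 shift=7
  byte[1]=0x6F cont=0 payload=0x6F=111: acc |= 111<<7 -> acc=14280 shift=14 [end]
Varint 1: bytes[0:2] = C8 6F -> value 14280 (2 byte(s))
  byte[2]=0xCB cont=1 payload=0x4B=75: acc |= 75<<0 -> acc=75 shift=7
  byte[3]=0x90 cont=1 payload=0x10=16: acc |= 16<<7 -> acc=2123 shift=14
  byte[4]=0x57 cont=0 payload=0x57=87: acc |= 87<<14 -> acc=1427531 shift=21 [end]
Varint 2: bytes[2:5] = CB 90 57 -> value 1427531 (3 byte(s))
  byte[5]=0x92 cont=1 payload=0x12=18: acc |= 18<<0 -> acc=18 shift=7
  byte[6]=0xDC cont=1 payload=0x5C=92: acc |= 92<<7 -> acc=11794 shift=14
  byte[7]=0x35 cont=0 payload=0x35=53: acc |= 53<<14 -> acc=880146 shift=21 [end]
Varint 3: bytes[5:8] = 92 DC 35 -> value 880146 (3 byte(s))
  byte[8]=0xDD cont=1 payload=0x5D=93: acc |= 93<<0 -> acc=93 shift=7
  byte[9]=0xA1 cont=1 payload=0x21=33: acc |= 33<<7 -> acc=4317 shift=14
  byte[10]=0x2E cont=0 payload=0x2E=46: acc |= 46<<14 -> acc=757981 shift=21 [end]
Varint 4: bytes[8:11] = DD A1 2E -> value 757981 (3 byte(s))

Answer: 8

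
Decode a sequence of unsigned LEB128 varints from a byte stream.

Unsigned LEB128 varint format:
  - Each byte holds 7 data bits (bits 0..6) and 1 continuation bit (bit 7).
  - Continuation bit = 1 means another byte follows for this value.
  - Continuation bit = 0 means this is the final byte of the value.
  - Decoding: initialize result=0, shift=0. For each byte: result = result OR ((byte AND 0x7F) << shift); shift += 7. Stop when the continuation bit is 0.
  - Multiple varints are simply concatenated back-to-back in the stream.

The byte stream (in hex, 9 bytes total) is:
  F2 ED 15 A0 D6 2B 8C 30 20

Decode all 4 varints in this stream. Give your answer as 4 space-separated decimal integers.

  byte[0]=0xF2 cont=1 payload=0x72=114: acc |= 114<<0 -> acc=114 shift=7
  byte[1]=0xED cont=1 payload=0x6D=109: acc |= 109<<7 -> acc=14066 shift=14
  byte[2]=0x15 cont=0 payload=0x15=21: acc |= 21<<14 -> acc=358130 shift=21 [end]
Varint 1: bytes[0:3] = F2 ED 15 -> value 358130 (3 byte(s))
  byte[3]=0xA0 cont=1 payload=0x20=32: acc |= 32<<0 -> acc=32 shift=7
  byte[4]=0xD6 cont=1 payload=0x56=86: acc |= 86<<7 -> acc=11040 shift=14
  byte[5]=0x2B cont=0 payload=0x2B=43: acc |= 43<<14 -> acc=715552 shift=21 [end]
Varint 2: bytes[3:6] = A0 D6 2B -> value 715552 (3 byte(s))
  byte[6]=0x8C cont=1 payload=0x0C=12: acc |= 12<<0 -> acc=12 shift=7
  byte[7]=0x30 cont=0 payload=0x30=48: acc |= 48<<7 -> acc=6156 shift=14 [end]
Varint 3: bytes[6:8] = 8C 30 -> value 6156 (2 byte(s))
  byte[8]=0x20 cont=0 payload=0x20=32: acc |= 32<<0 -> acc=32 shift=7 [end]
Varint 4: bytes[8:9] = 20 -> value 32 (1 byte(s))

Answer: 358130 715552 6156 32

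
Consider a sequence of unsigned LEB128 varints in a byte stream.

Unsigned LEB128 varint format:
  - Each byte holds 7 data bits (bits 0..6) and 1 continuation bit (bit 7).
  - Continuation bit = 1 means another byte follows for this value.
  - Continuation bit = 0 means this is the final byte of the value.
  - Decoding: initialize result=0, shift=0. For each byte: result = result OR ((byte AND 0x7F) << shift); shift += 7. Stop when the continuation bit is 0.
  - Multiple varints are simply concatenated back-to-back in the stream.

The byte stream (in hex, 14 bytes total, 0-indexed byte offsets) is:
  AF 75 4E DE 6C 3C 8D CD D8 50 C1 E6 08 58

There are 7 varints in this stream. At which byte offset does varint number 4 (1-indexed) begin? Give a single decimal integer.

Answer: 5

Derivation:
  byte[0]=0xAF cont=1 payload=0x2F=47: acc |= 47<<0 -> acc=47 shift=7
  byte[1]=0x75 cont=0 payload=0x75=117: acc |= 117<<7 -> acc=15023 shift=14 [end]
Varint 1: bytes[0:2] = AF 75 -> value 15023 (2 byte(s))
  byte[2]=0x4E cont=0 payload=0x4E=78: acc |= 78<<0 -> acc=78 shift=7 [end]
Varint 2: bytes[2:3] = 4E -> value 78 (1 byte(s))
  byte[3]=0xDE cont=1 payload=0x5E=94: acc |= 94<<0 -> acc=94 shift=7
  byte[4]=0x6C cont=0 payload=0x6C=108: acc |= 108<<7 -> acc=13918 shift=14 [end]
Varint 3: bytes[3:5] = DE 6C -> value 13918 (2 byte(s))
  byte[5]=0x3C cont=0 payload=0x3C=60: acc |= 60<<0 -> acc=60 shift=7 [end]
Varint 4: bytes[5:6] = 3C -> value 60 (1 byte(s))
  byte[6]=0x8D cont=1 payload=0x0D=13: acc |= 13<<0 -> acc=13 shift=7
  byte[7]=0xCD cont=1 payload=0x4D=77: acc |= 77<<7 -> acc=9869 shift=14
  byte[8]=0xD8 cont=1 payload=0x58=88: acc |= 88<<14 -> acc=1451661 shift=21
  byte[9]=0x50 cont=0 payload=0x50=80: acc |= 80<<21 -> acc=169223821 shift=28 [end]
Varint 5: bytes[6:10] = 8D CD D8 50 -> value 169223821 (4 byte(s))
  byte[10]=0xC1 cont=1 payload=0x41=65: acc |= 65<<0 -> acc=65 shift=7
  byte[11]=0xE6 cont=1 payload=0x66=102: acc |= 102<<7 -> acc=13121 shift=14
  byte[12]=0x08 cont=0 payload=0x08=8: acc |= 8<<14 -> acc=144193 shift=21 [end]
Varint 6: bytes[10:13] = C1 E6 08 -> value 144193 (3 byte(s))
  byte[13]=0x58 cont=0 payload=0x58=88: acc |= 88<<0 -> acc=88 shift=7 [end]
Varint 7: bytes[13:14] = 58 -> value 88 (1 byte(s))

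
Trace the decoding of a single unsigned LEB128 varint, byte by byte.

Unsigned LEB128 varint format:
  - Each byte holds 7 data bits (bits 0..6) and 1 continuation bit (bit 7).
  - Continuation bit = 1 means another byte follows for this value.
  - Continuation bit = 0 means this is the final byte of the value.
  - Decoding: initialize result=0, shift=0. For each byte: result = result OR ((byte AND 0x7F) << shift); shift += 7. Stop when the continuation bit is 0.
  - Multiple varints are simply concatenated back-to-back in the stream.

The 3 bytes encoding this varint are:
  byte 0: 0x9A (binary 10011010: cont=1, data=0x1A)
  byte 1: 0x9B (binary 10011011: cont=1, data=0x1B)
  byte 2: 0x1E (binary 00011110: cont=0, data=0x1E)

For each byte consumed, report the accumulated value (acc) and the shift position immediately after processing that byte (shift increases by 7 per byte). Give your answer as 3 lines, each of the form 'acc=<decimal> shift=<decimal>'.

byte 0=0x9A: payload=0x1A=26, contrib = 26<<0 = 26; acc -> 26, shift -> 7
byte 1=0x9B: payload=0x1B=27, contrib = 27<<7 = 3456; acc -> 3482, shift -> 14
byte 2=0x1E: payload=0x1E=30, contrib = 30<<14 = 491520; acc -> 495002, shift -> 21

Answer: acc=26 shift=7
acc=3482 shift=14
acc=495002 shift=21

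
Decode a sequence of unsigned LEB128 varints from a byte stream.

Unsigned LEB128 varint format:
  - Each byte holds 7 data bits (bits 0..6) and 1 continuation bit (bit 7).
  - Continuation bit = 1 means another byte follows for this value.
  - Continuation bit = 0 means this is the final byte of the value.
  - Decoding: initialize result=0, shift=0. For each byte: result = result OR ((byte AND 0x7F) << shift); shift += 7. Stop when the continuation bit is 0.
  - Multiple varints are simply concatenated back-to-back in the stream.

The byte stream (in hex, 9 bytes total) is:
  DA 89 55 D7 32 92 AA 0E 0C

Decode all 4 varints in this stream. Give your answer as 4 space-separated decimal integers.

Answer: 1393882 6487 234770 12

Derivation:
  byte[0]=0xDA cont=1 payload=0x5A=90: acc |= 90<<0 -> acc=90 shift=7
  byte[1]=0x89 cont=1 payload=0x09=9: acc |= 9<<7 -> acc=1242 shift=14
  byte[2]=0x55 cont=0 payload=0x55=85: acc |= 85<<14 -> acc=1393882 shift=21 [end]
Varint 1: bytes[0:3] = DA 89 55 -> value 1393882 (3 byte(s))
  byte[3]=0xD7 cont=1 payload=0x57=87: acc |= 87<<0 -> acc=87 shift=7
  byte[4]=0x32 cont=0 payload=0x32=50: acc |= 50<<7 -> acc=6487 shift=14 [end]
Varint 2: bytes[3:5] = D7 32 -> value 6487 (2 byte(s))
  byte[5]=0x92 cont=1 payload=0x12=18: acc |= 18<<0 -> acc=18 shift=7
  byte[6]=0xAA cont=1 payload=0x2A=42: acc |= 42<<7 -> acc=5394 shift=14
  byte[7]=0x0E cont=0 payload=0x0E=14: acc |= 14<<14 -> acc=234770 shift=21 [end]
Varint 3: bytes[5:8] = 92 AA 0E -> value 234770 (3 byte(s))
  byte[8]=0x0C cont=0 payload=0x0C=12: acc |= 12<<0 -> acc=12 shift=7 [end]
Varint 4: bytes[8:9] = 0C -> value 12 (1 byte(s))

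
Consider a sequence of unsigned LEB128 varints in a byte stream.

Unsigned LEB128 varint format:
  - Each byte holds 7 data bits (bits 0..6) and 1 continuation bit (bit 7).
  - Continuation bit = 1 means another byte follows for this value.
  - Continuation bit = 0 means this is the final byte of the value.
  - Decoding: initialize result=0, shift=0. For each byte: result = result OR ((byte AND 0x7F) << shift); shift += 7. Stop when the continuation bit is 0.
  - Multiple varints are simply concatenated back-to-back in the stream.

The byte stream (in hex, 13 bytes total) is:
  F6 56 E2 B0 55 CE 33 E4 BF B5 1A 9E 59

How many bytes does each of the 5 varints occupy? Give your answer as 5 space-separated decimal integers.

Answer: 2 3 2 4 2

Derivation:
  byte[0]=0xF6 cont=1 payload=0x76=118: acc |= 118<<0 -> acc=118 shift=7
  byte[1]=0x56 cont=0 payload=0x56=86: acc |= 86<<7 -> acc=11126 shift=14 [end]
Varint 1: bytes[0:2] = F6 56 -> value 11126 (2 byte(s))
  byte[2]=0xE2 cont=1 payload=0x62=98: acc |= 98<<0 -> acc=98 shift=7
  byte[3]=0xB0 cont=1 payload=0x30=48: acc |= 48<<7 -> acc=6242 shift=14
  byte[4]=0x55 cont=0 payload=0x55=85: acc |= 85<<14 -> acc=1398882 shift=21 [end]
Varint 2: bytes[2:5] = E2 B0 55 -> value 1398882 (3 byte(s))
  byte[5]=0xCE cont=1 payload=0x4E=78: acc |= 78<<0 -> acc=78 shift=7
  byte[6]=0x33 cont=0 payload=0x33=51: acc |= 51<<7 -> acc=6606 shift=14 [end]
Varint 3: bytes[5:7] = CE 33 -> value 6606 (2 byte(s))
  byte[7]=0xE4 cont=1 payload=0x64=100: acc |= 100<<0 -> acc=100 shift=7
  byte[8]=0xBF cont=1 payload=0x3F=63: acc |= 63<<7 -> acc=8164 shift=14
  byte[9]=0xB5 cont=1 payload=0x35=53: acc |= 53<<14 -> acc=876516 shift=21
  byte[10]=0x1A cont=0 payload=0x1A=26: acc |= 26<<21 -> acc=55402468 shift=28 [end]
Varint 4: bytes[7:11] = E4 BF B5 1A -> value 55402468 (4 byte(s))
  byte[11]=0x9E cont=1 payload=0x1E=30: acc |= 30<<0 -> acc=30 shift=7
  byte[12]=0x59 cont=0 payload=0x59=89: acc |= 89<<7 -> acc=11422 shift=14 [end]
Varint 5: bytes[11:13] = 9E 59 -> value 11422 (2 byte(s))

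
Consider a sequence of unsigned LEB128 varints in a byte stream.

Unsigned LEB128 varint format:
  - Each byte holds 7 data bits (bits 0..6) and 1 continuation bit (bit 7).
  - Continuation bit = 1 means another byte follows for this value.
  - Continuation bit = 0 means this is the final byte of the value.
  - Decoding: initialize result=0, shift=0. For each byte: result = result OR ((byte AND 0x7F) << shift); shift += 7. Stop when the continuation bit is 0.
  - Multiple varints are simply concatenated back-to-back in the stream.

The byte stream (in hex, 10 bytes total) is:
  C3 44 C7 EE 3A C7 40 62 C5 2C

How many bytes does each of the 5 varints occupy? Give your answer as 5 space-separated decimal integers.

Answer: 2 3 2 1 2

Derivation:
  byte[0]=0xC3 cont=1 payload=0x43=67: acc |= 67<<0 -> acc=67 shift=7
  byte[1]=0x44 cont=0 payload=0x44=68: acc |= 68<<7 -> acc=8771 shift=14 [end]
Varint 1: bytes[0:2] = C3 44 -> value 8771 (2 byte(s))
  byte[2]=0xC7 cont=1 payload=0x47=71: acc |= 71<<0 -> acc=71 shift=7
  byte[3]=0xEE cont=1 payload=0x6E=110: acc |= 110<<7 -> acc=14151 shift=14
  byte[4]=0x3A cont=0 payload=0x3A=58: acc |= 58<<14 -> acc=964423 shift=21 [end]
Varint 2: bytes[2:5] = C7 EE 3A -> value 964423 (3 byte(s))
  byte[5]=0xC7 cont=1 payload=0x47=71: acc |= 71<<0 -> acc=71 shift=7
  byte[6]=0x40 cont=0 payload=0x40=64: acc |= 64<<7 -> acc=8263 shift=14 [end]
Varint 3: bytes[5:7] = C7 40 -> value 8263 (2 byte(s))
  byte[7]=0x62 cont=0 payload=0x62=98: acc |= 98<<0 -> acc=98 shift=7 [end]
Varint 4: bytes[7:8] = 62 -> value 98 (1 byte(s))
  byte[8]=0xC5 cont=1 payload=0x45=69: acc |= 69<<0 -> acc=69 shift=7
  byte[9]=0x2C cont=0 payload=0x2C=44: acc |= 44<<7 -> acc=5701 shift=14 [end]
Varint 5: bytes[8:10] = C5 2C -> value 5701 (2 byte(s))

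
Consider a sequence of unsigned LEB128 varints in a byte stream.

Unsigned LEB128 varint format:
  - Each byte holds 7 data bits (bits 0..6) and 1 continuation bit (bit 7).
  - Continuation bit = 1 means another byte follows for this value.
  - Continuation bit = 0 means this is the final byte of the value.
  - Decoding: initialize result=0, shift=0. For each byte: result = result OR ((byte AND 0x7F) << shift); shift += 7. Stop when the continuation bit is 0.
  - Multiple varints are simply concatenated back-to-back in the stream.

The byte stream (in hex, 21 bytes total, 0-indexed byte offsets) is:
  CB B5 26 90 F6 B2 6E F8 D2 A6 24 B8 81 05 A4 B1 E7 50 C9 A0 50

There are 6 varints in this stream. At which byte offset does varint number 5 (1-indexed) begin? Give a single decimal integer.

Answer: 14

Derivation:
  byte[0]=0xCB cont=1 payload=0x4B=75: acc |= 75<<0 -> acc=75 shift=7
  byte[1]=0xB5 cont=1 payload=0x35=53: acc |= 53<<7 -> acc=6859 shift=14
  byte[2]=0x26 cont=0 payload=0x26=38: acc |= 38<<14 -> acc=629451 shift=21 [end]
Varint 1: bytes[0:3] = CB B5 26 -> value 629451 (3 byte(s))
  byte[3]=0x90 cont=1 payload=0x10=16: acc |= 16<<0 -> acc=16 shift=7
  byte[4]=0xF6 cont=1 payload=0x76=118: acc |= 118<<7 -> acc=15120 shift=14
  byte[5]=0xB2 cont=1 payload=0x32=50: acc |= 50<<14 -> acc=834320 shift=21
  byte[6]=0x6E cont=0 payload=0x6E=110: acc |= 110<<21 -> acc=231521040 shift=28 [end]
Varint 2: bytes[3:7] = 90 F6 B2 6E -> value 231521040 (4 byte(s))
  byte[7]=0xF8 cont=1 payload=0x78=120: acc |= 120<<0 -> acc=120 shift=7
  byte[8]=0xD2 cont=1 payload=0x52=82: acc |= 82<<7 -> acc=10616 shift=14
  byte[9]=0xA6 cont=1 payload=0x26=38: acc |= 38<<14 -> acc=633208 shift=21
  byte[10]=0x24 cont=0 payload=0x24=36: acc |= 36<<21 -> acc=76130680 shift=28 [end]
Varint 3: bytes[7:11] = F8 D2 A6 24 -> value 76130680 (4 byte(s))
  byte[11]=0xB8 cont=1 payload=0x38=56: acc |= 56<<0 -> acc=56 shift=7
  byte[12]=0x81 cont=1 payload=0x01=1: acc |= 1<<7 -> acc=184 shift=14
  byte[13]=0x05 cont=0 payload=0x05=5: acc |= 5<<14 -> acc=82104 shift=21 [end]
Varint 4: bytes[11:14] = B8 81 05 -> value 82104 (3 byte(s))
  byte[14]=0xA4 cont=1 payload=0x24=36: acc |= 36<<0 -> acc=36 shift=7
  byte[15]=0xB1 cont=1 payload=0x31=49: acc |= 49<<7 -> acc=6308 shift=14
  byte[16]=0xE7 cont=1 payload=0x67=103: acc |= 103<<14 -> acc=1693860 shift=21
  byte[17]=0x50 cont=0 payload=0x50=80: acc |= 80<<21 -> acc=169466020 shift=28 [end]
Varint 5: bytes[14:18] = A4 B1 E7 50 -> value 169466020 (4 byte(s))
  byte[18]=0xC9 cont=1 payload=0x49=73: acc |= 73<<0 -> acc=73 shift=7
  byte[19]=0xA0 cont=1 payload=0x20=32: acc |= 32<<7 -> acc=4169 shift=14
  byte[20]=0x50 cont=0 payload=0x50=80: acc |= 80<<14 -> acc=1314889 shift=21 [end]
Varint 6: bytes[18:21] = C9 A0 50 -> value 1314889 (3 byte(s))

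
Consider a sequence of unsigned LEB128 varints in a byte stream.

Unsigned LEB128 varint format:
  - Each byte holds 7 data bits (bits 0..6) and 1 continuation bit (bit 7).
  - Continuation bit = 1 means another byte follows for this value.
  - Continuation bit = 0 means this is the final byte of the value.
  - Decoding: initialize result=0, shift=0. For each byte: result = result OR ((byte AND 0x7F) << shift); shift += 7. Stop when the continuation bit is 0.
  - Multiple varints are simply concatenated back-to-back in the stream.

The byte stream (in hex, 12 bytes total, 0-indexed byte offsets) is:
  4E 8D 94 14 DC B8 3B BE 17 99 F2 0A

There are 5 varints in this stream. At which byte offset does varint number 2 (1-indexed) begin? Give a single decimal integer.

  byte[0]=0x4E cont=0 payload=0x4E=78: acc |= 78<<0 -> acc=78 shift=7 [end]
Varint 1: bytes[0:1] = 4E -> value 78 (1 byte(s))
  byte[1]=0x8D cont=1 payload=0x0D=13: acc |= 13<<0 -> acc=13 shift=7
  byte[2]=0x94 cont=1 payload=0x14=20: acc |= 20<<7 -> acc=2573 shift=14
  byte[3]=0x14 cont=0 payload=0x14=20: acc |= 20<<14 -> acc=330253 shift=21 [end]
Varint 2: bytes[1:4] = 8D 94 14 -> value 330253 (3 byte(s))
  byte[4]=0xDC cont=1 payload=0x5C=92: acc |= 92<<0 -> acc=92 shift=7
  byte[5]=0xB8 cont=1 payload=0x38=56: acc |= 56<<7 -> acc=7260 shift=14
  byte[6]=0x3B cont=0 payload=0x3B=59: acc |= 59<<14 -> acc=973916 shift=21 [end]
Varint 3: bytes[4:7] = DC B8 3B -> value 973916 (3 byte(s))
  byte[7]=0xBE cont=1 payload=0x3E=62: acc |= 62<<0 -> acc=62 shift=7
  byte[8]=0x17 cont=0 payload=0x17=23: acc |= 23<<7 -> acc=3006 shift=14 [end]
Varint 4: bytes[7:9] = BE 17 -> value 3006 (2 byte(s))
  byte[9]=0x99 cont=1 payload=0x19=25: acc |= 25<<0 -> acc=25 shift=7
  byte[10]=0xF2 cont=1 payload=0x72=114: acc |= 114<<7 -> acc=14617 shift=14
  byte[11]=0x0A cont=0 payload=0x0A=10: acc |= 10<<14 -> acc=178457 shift=21 [end]
Varint 5: bytes[9:12] = 99 F2 0A -> value 178457 (3 byte(s))

Answer: 1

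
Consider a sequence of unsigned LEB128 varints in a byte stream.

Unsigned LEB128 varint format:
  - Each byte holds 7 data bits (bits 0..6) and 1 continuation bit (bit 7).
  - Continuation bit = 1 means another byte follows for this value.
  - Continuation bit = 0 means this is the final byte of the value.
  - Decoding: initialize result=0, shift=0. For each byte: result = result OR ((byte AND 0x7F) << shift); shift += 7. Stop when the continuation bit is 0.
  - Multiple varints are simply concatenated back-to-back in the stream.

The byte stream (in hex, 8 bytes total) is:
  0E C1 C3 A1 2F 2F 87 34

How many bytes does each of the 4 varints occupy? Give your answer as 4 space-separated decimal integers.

  byte[0]=0x0E cont=0 payload=0x0E=14: acc |= 14<<0 -> acc=14 shift=7 [end]
Varint 1: bytes[0:1] = 0E -> value 14 (1 byte(s))
  byte[1]=0xC1 cont=1 payload=0x41=65: acc |= 65<<0 -> acc=65 shift=7
  byte[2]=0xC3 cont=1 payload=0x43=67: acc |= 67<<7 -> acc=8641 shift=14
  byte[3]=0xA1 cont=1 payload=0x21=33: acc |= 33<<14 -> acc=549313 shift=21
  byte[4]=0x2F cont=0 payload=0x2F=47: acc |= 47<<21 -> acc=99115457 shift=28 [end]
Varint 2: bytes[1:5] = C1 C3 A1 2F -> value 99115457 (4 byte(s))
  byte[5]=0x2F cont=0 payload=0x2F=47: acc |= 47<<0 -> acc=47 shift=7 [end]
Varint 3: bytes[5:6] = 2F -> value 47 (1 byte(s))
  byte[6]=0x87 cont=1 payload=0x07=7: acc |= 7<<0 -> acc=7 shift=7
  byte[7]=0x34 cont=0 payload=0x34=52: acc |= 52<<7 -> acc=6663 shift=14 [end]
Varint 4: bytes[6:8] = 87 34 -> value 6663 (2 byte(s))

Answer: 1 4 1 2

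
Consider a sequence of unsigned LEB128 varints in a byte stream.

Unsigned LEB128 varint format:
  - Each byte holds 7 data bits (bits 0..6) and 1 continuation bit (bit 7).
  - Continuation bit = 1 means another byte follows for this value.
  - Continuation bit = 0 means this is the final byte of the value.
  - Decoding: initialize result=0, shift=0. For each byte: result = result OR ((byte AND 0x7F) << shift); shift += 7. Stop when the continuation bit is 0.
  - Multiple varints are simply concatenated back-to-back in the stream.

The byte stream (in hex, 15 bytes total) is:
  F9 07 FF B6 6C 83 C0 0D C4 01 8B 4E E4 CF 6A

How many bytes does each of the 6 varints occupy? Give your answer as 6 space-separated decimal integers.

Answer: 2 3 3 2 2 3

Derivation:
  byte[0]=0xF9 cont=1 payload=0x79=121: acc |= 121<<0 -> acc=121 shift=7
  byte[1]=0x07 cont=0 payload=0x07=7: acc |= 7<<7 -> acc=1017 shift=14 [end]
Varint 1: bytes[0:2] = F9 07 -> value 1017 (2 byte(s))
  byte[2]=0xFF cont=1 payload=0x7F=127: acc |= 127<<0 -> acc=127 shift=7
  byte[3]=0xB6 cont=1 payload=0x36=54: acc |= 54<<7 -> acc=7039 shift=14
  byte[4]=0x6C cont=0 payload=0x6C=108: acc |= 108<<14 -> acc=1776511 shift=21 [end]
Varint 2: bytes[2:5] = FF B6 6C -> value 1776511 (3 byte(s))
  byte[5]=0x83 cont=1 payload=0x03=3: acc |= 3<<0 -> acc=3 shift=7
  byte[6]=0xC0 cont=1 payload=0x40=64: acc |= 64<<7 -> acc=8195 shift=14
  byte[7]=0x0D cont=0 payload=0x0D=13: acc |= 13<<14 -> acc=221187 shift=21 [end]
Varint 3: bytes[5:8] = 83 C0 0D -> value 221187 (3 byte(s))
  byte[8]=0xC4 cont=1 payload=0x44=68: acc |= 68<<0 -> acc=68 shift=7
  byte[9]=0x01 cont=0 payload=0x01=1: acc |= 1<<7 -> acc=196 shift=14 [end]
Varint 4: bytes[8:10] = C4 01 -> value 196 (2 byte(s))
  byte[10]=0x8B cont=1 payload=0x0B=11: acc |= 11<<0 -> acc=11 shift=7
  byte[11]=0x4E cont=0 payload=0x4E=78: acc |= 78<<7 -> acc=9995 shift=14 [end]
Varint 5: bytes[10:12] = 8B 4E -> value 9995 (2 byte(s))
  byte[12]=0xE4 cont=1 payload=0x64=100: acc |= 100<<0 -> acc=100 shift=7
  byte[13]=0xCF cont=1 payload=0x4F=79: acc |= 79<<7 -> acc=10212 shift=14
  byte[14]=0x6A cont=0 payload=0x6A=106: acc |= 106<<14 -> acc=1746916 shift=21 [end]
Varint 6: bytes[12:15] = E4 CF 6A -> value 1746916 (3 byte(s))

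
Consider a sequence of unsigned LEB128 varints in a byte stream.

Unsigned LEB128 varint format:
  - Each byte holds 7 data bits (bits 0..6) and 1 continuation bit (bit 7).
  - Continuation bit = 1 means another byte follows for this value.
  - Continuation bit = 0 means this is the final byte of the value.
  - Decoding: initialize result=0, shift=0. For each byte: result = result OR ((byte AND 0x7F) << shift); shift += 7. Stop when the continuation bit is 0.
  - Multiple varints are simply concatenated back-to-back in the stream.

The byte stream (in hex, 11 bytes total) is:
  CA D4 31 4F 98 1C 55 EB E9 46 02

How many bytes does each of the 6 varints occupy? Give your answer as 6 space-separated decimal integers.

  byte[0]=0xCA cont=1 payload=0x4A=74: acc |= 74<<0 -> acc=74 shift=7
  byte[1]=0xD4 cont=1 payload=0x54=84: acc |= 84<<7 -> acc=10826 shift=14
  byte[2]=0x31 cont=0 payload=0x31=49: acc |= 49<<14 -> acc=813642 shift=21 [end]
Varint 1: bytes[0:3] = CA D4 31 -> value 813642 (3 byte(s))
  byte[3]=0x4F cont=0 payload=0x4F=79: acc |= 79<<0 -> acc=79 shift=7 [end]
Varint 2: bytes[3:4] = 4F -> value 79 (1 byte(s))
  byte[4]=0x98 cont=1 payload=0x18=24: acc |= 24<<0 -> acc=24 shift=7
  byte[5]=0x1C cont=0 payload=0x1C=28: acc |= 28<<7 -> acc=3608 shift=14 [end]
Varint 3: bytes[4:6] = 98 1C -> value 3608 (2 byte(s))
  byte[6]=0x55 cont=0 payload=0x55=85: acc |= 85<<0 -> acc=85 shift=7 [end]
Varint 4: bytes[6:7] = 55 -> value 85 (1 byte(s))
  byte[7]=0xEB cont=1 payload=0x6B=107: acc |= 107<<0 -> acc=107 shift=7
  byte[8]=0xE9 cont=1 payload=0x69=105: acc |= 105<<7 -> acc=13547 shift=14
  byte[9]=0x46 cont=0 payload=0x46=70: acc |= 70<<14 -> acc=1160427 shift=21 [end]
Varint 5: bytes[7:10] = EB E9 46 -> value 1160427 (3 byte(s))
  byte[10]=0x02 cont=0 payload=0x02=2: acc |= 2<<0 -> acc=2 shift=7 [end]
Varint 6: bytes[10:11] = 02 -> value 2 (1 byte(s))

Answer: 3 1 2 1 3 1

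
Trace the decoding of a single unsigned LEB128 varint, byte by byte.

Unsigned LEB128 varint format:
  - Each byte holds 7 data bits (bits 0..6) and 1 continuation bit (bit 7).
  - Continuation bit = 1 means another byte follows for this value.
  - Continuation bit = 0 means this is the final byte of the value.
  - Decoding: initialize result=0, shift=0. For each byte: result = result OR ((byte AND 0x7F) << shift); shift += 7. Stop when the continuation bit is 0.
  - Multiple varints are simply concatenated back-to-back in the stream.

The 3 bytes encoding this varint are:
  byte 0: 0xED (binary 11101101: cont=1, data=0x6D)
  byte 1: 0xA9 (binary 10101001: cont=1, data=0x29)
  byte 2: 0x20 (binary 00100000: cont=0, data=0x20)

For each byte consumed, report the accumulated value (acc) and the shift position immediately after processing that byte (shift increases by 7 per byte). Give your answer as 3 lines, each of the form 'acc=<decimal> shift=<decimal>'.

Answer: acc=109 shift=7
acc=5357 shift=14
acc=529645 shift=21

Derivation:
byte 0=0xED: payload=0x6D=109, contrib = 109<<0 = 109; acc -> 109, shift -> 7
byte 1=0xA9: payload=0x29=41, contrib = 41<<7 = 5248; acc -> 5357, shift -> 14
byte 2=0x20: payload=0x20=32, contrib = 32<<14 = 524288; acc -> 529645, shift -> 21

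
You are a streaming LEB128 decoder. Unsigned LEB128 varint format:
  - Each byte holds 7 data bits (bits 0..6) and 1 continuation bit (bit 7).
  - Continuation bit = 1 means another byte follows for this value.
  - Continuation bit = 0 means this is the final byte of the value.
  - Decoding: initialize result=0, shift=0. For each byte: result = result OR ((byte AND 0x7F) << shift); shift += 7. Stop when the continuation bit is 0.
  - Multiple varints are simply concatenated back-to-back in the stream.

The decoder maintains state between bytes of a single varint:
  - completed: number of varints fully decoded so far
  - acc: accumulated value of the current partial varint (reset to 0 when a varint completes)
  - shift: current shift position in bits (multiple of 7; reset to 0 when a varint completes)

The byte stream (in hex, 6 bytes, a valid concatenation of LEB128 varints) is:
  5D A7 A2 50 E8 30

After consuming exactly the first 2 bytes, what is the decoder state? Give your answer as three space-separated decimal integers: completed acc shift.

Answer: 1 39 7

Derivation:
byte[0]=0x5D cont=0 payload=0x5D: varint #1 complete (value=93); reset -> completed=1 acc=0 shift=0
byte[1]=0xA7 cont=1 payload=0x27: acc |= 39<<0 -> completed=1 acc=39 shift=7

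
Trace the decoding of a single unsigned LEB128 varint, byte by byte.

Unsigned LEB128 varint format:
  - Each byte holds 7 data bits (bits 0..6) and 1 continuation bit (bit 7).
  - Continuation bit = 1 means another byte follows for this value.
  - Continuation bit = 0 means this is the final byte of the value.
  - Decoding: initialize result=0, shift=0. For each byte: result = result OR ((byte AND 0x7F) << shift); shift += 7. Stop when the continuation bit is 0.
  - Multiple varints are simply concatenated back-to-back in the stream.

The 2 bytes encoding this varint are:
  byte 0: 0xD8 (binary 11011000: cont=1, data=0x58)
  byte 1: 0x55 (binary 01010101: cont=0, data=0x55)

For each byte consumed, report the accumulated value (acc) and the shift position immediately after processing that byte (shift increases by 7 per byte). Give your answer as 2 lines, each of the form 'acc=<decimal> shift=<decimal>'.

byte 0=0xD8: payload=0x58=88, contrib = 88<<0 = 88; acc -> 88, shift -> 7
byte 1=0x55: payload=0x55=85, contrib = 85<<7 = 10880; acc -> 10968, shift -> 14

Answer: acc=88 shift=7
acc=10968 shift=14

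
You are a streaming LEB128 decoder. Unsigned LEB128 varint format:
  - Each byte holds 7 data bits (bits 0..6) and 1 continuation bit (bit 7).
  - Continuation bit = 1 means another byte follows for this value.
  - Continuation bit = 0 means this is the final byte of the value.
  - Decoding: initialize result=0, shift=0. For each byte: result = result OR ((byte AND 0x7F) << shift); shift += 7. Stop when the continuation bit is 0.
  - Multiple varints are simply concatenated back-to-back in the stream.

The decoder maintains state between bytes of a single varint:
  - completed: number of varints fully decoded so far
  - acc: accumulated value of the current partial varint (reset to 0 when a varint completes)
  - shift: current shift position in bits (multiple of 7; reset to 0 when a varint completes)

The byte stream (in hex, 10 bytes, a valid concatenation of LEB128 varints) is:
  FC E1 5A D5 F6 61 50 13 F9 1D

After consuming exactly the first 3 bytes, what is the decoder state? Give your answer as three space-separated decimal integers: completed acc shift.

Answer: 1 0 0

Derivation:
byte[0]=0xFC cont=1 payload=0x7C: acc |= 124<<0 -> completed=0 acc=124 shift=7
byte[1]=0xE1 cont=1 payload=0x61: acc |= 97<<7 -> completed=0 acc=12540 shift=14
byte[2]=0x5A cont=0 payload=0x5A: varint #1 complete (value=1487100); reset -> completed=1 acc=0 shift=0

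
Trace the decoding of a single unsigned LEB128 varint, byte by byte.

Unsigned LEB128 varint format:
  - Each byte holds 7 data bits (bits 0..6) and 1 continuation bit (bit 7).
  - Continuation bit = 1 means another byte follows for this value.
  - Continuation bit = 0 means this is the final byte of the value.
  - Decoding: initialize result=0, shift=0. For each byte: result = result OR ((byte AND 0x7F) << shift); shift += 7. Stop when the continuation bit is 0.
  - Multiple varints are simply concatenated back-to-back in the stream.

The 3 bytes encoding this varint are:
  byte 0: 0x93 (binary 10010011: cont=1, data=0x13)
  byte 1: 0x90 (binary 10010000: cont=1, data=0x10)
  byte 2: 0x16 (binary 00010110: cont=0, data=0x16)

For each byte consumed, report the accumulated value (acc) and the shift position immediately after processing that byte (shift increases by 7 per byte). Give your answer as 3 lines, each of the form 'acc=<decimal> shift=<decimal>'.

Answer: acc=19 shift=7
acc=2067 shift=14
acc=362515 shift=21

Derivation:
byte 0=0x93: payload=0x13=19, contrib = 19<<0 = 19; acc -> 19, shift -> 7
byte 1=0x90: payload=0x10=16, contrib = 16<<7 = 2048; acc -> 2067, shift -> 14
byte 2=0x16: payload=0x16=22, contrib = 22<<14 = 360448; acc -> 362515, shift -> 21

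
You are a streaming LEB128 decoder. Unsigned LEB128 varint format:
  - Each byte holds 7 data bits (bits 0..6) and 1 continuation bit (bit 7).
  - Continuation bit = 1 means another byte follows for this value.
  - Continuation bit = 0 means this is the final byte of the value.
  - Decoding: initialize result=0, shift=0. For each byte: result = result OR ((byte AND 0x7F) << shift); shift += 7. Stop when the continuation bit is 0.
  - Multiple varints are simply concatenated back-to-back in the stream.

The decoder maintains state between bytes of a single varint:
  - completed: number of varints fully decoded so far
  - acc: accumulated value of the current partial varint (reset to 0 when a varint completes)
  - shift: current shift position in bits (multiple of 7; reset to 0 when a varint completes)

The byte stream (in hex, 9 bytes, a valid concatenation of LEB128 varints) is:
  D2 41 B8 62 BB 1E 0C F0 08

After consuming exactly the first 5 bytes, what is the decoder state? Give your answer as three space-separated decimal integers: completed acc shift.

Answer: 2 59 7

Derivation:
byte[0]=0xD2 cont=1 payload=0x52: acc |= 82<<0 -> completed=0 acc=82 shift=7
byte[1]=0x41 cont=0 payload=0x41: varint #1 complete (value=8402); reset -> completed=1 acc=0 shift=0
byte[2]=0xB8 cont=1 payload=0x38: acc |= 56<<0 -> completed=1 acc=56 shift=7
byte[3]=0x62 cont=0 payload=0x62: varint #2 complete (value=12600); reset -> completed=2 acc=0 shift=0
byte[4]=0xBB cont=1 payload=0x3B: acc |= 59<<0 -> completed=2 acc=59 shift=7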